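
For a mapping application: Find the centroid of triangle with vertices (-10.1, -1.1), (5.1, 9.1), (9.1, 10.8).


Centroid = ((x_A+x_B+x_C)/3, (y_A+y_B+y_C)/3)
= (((-10.1)+5.1+9.1)/3, ((-1.1)+9.1+10.8)/3)
= (1.3667, 6.2667)

(1.3667, 6.2667)


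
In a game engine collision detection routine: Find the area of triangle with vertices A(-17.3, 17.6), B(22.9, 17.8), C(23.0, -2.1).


Area = |x_A(y_B-y_C) + x_B(y_C-y_A) + x_C(y_A-y_B)|/2
= |(-344.27) + (-451.13) + (-4.6)|/2
= 800/2 = 400

400


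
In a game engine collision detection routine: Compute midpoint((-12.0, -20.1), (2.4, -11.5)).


M = (((-12)+2.4)/2, ((-20.1)+(-11.5))/2)
= (-4.8, -15.8)

(-4.8, -15.8)


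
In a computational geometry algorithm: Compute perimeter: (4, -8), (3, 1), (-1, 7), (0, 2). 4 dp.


Sides: (4, -8)->(3, 1): sqrt(82) = 9.055385, (3, 1)->(-1, 7): sqrt(52) = 7.211103, (-1, 7)->(0, 2): sqrt(26) = 5.09902, (0, 2)->(4, -8): sqrt(116) = 10.77033
Sum = 32.135838
Perimeter = 32.1358

32.1358


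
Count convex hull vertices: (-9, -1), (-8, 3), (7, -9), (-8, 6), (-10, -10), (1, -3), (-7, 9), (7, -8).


Convex hull vertices (CCW): (-10, -10), (7, -9), (7, -8), (-7, 9), (-8, 6), (-9, -1)
Count = 6

6


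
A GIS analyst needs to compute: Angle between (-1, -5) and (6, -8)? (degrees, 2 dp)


u.v = 34, |u| = sqrt(26) = 5.099, |v| = sqrt(100) = 10
cos(theta) = u.v/(|u||v|) = 34/sqrt(2600) = 0.666795
theta = acos(0.666795) = 48.18 degrees

48.18 degrees


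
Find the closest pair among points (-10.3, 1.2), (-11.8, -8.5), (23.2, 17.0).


d(P0,P1) = 9.8153, d(P0,P2) = 37.039, d(P1,P2) = 43.3042
Closest: P0 and P1

Closest pair: (-10.3, 1.2) and (-11.8, -8.5), distance = 9.8153


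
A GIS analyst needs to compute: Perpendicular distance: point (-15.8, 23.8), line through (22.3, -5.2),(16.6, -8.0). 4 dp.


|cross product| = 271.98
|line direction| = sqrt(40.33) = 6.3506
Distance = 271.98/sqrt(40.33) = 42.8275

42.8275


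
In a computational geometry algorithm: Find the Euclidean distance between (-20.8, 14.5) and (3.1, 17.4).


dx=23.9, dy=2.9
d^2 = 23.9^2 + 2.9^2 = 579.62
d = sqrt(579.62) = 24.0753

24.0753


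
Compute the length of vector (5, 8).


|u| = sqrt(5^2 + 8^2) = sqrt(89) = 9.434

9.434


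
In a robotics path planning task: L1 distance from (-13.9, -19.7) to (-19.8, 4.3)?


|(-13.9)-(-19.8)| + |(-19.7)-4.3| = 5.9 + 24 = 29.9

29.9


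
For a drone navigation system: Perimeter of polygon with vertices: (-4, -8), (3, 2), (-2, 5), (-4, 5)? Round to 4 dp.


Sides: (-4, -8)->(3, 2): sqrt(149) = 12.206556, (3, 2)->(-2, 5): sqrt(34) = 5.830952, (-2, 5)->(-4, 5): sqrt(4) = 2, (-4, 5)->(-4, -8): sqrt(169) = 13
Sum = 33.037508
Perimeter = 33.0375

33.0375


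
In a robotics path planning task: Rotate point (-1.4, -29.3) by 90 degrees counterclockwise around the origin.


90° CCW: (x,y) -> (-y, x)
(-1.4,-29.3) -> (29.3, -1.4)

(29.3, -1.4)


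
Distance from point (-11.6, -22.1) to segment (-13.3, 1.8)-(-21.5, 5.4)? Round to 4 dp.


Project P onto AB: t = 0 (clamped to [0,1])
Closest point on segment: (-13.3, 1.8)
Distance: 23.9604

23.9604


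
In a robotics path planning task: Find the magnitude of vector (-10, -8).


|u| = sqrt((-10)^2 + (-8)^2) = sqrt(164) = 12.8062

12.8062


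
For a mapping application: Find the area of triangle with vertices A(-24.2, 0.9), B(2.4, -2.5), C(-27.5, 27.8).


Area = |x_A(y_B-y_C) + x_B(y_C-y_A) + x_C(y_A-y_B)|/2
= |733.26 + 64.56 + (-93.5)|/2
= 704.32/2 = 352.16

352.16


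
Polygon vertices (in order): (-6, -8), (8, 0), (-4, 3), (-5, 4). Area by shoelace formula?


Shoelace sum: ((-6)*0 - 8*(-8)) + (8*3 - (-4)*0) + ((-4)*4 - (-5)*3) + ((-5)*(-8) - (-6)*4)
= 151
Area = |151|/2 = 75.5

75.5


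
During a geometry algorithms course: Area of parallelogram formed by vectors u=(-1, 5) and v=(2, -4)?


|u x v| = |(-1)*(-4) - 5*2|
= |4 - 10| = 6

6


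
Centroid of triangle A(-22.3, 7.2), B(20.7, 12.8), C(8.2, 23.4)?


Centroid = ((x_A+x_B+x_C)/3, (y_A+y_B+y_C)/3)
= (((-22.3)+20.7+8.2)/3, (7.2+12.8+23.4)/3)
= (2.2, 14.4667)

(2.2, 14.4667)


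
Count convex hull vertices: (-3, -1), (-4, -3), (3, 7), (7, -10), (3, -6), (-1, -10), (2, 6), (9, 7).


Convex hull vertices (CCW): (-4, -3), (-1, -10), (7, -10), (9, 7), (3, 7), (2, 6), (-3, -1)
Count = 7

7


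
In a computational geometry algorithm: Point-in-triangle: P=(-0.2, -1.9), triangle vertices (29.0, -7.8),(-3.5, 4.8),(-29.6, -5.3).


Cross products: AB x AP = 176.17, BC x BP = 208.2, CA x CP = 272.74
All same sign? yes

Yes, inside


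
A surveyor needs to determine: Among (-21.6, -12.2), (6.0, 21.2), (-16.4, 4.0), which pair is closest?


d(P0,P1) = 43.3281, d(P0,P2) = 17.0141, d(P1,P2) = 28.2418
Closest: P0 and P2

Closest pair: (-21.6, -12.2) and (-16.4, 4.0), distance = 17.0141


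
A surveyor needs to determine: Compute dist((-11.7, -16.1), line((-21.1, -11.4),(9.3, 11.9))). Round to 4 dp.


|cross product| = 361.9
|line direction| = sqrt(1467.05) = 38.3021
Distance = 361.9/sqrt(1467.05) = 9.4486

9.4486


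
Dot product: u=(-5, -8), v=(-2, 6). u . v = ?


u . v = u_x*v_x + u_y*v_y = (-5)*(-2) + (-8)*6
= 10 + (-48) = -38

-38


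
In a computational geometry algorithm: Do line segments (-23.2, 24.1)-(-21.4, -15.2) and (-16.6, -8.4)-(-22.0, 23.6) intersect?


Cross products: d1=35.7, d2=190.32, d3=200.88, d4=46.26
d1*d2 < 0 and d3*d4 < 0? no

No, they don't intersect


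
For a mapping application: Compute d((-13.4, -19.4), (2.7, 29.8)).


dx=16.1, dy=49.2
d^2 = 16.1^2 + 49.2^2 = 2679.85
d = sqrt(2679.85) = 51.7673

51.7673


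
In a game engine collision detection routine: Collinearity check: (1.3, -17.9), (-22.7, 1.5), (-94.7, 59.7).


Cross product: ((-22.7)-1.3)*(59.7-(-17.9)) - (1.5-(-17.9))*((-94.7)-1.3)
= 0

Yes, collinear


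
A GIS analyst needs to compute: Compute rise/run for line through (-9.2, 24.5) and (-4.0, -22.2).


slope = (y2-y1)/(x2-x1) = ((-22.2)-24.5)/((-4)-(-9.2)) = (-46.7)/5.2 = -8.9808

-8.9808


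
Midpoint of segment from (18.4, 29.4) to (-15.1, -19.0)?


M = ((18.4+(-15.1))/2, (29.4+(-19))/2)
= (1.65, 5.2)

(1.65, 5.2)


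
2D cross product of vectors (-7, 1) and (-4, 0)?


u x v = u_x*v_y - u_y*v_x = (-7)*0 - 1*(-4)
= 0 - (-4) = 4

4


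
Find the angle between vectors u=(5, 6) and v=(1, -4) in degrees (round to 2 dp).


u.v = -19, |u| = sqrt(61) = 7.8102, |v| = sqrt(17) = 4.1231
cos(theta) = u.v/(|u||v|) = -19/sqrt(1037) = -0.590017
theta = acos(-0.590017) = 126.16 degrees

126.16 degrees


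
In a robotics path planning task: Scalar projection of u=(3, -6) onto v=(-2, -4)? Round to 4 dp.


u.v = 18, |v| = sqrt(20) = 4.4721
Scalar projection = u.v / |v| = 18 / sqrt(20) = 4.0249

4.0249


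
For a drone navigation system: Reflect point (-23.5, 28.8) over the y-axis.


Reflection over y-axis: (x,y) -> (-x,y)
(-23.5, 28.8) -> (23.5, 28.8)

(23.5, 28.8)


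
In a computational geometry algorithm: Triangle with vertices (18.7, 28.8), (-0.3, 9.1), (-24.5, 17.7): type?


Side lengths squared: AB^2=749.09, BC^2=659.6, CA^2=1989.45
Sorted: [659.6, 749.09, 1989.45]
By sides: Scalene, By angles: Obtuse

Scalene, Obtuse


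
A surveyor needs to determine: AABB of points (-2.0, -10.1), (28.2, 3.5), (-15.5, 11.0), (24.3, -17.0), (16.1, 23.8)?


x range: [-15.5, 28.2]
y range: [-17, 23.8]
Bounding box: (-15.5,-17) to (28.2,23.8)

(-15.5,-17) to (28.2,23.8)


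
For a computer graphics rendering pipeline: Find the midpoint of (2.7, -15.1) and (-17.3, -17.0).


M = ((2.7+(-17.3))/2, ((-15.1)+(-17))/2)
= (-7.3, -16.05)

(-7.3, -16.05)


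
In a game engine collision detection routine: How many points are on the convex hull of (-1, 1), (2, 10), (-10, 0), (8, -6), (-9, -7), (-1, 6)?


Convex hull vertices (CCW): (-10, 0), (-9, -7), (8, -6), (2, 10)
Count = 4

4


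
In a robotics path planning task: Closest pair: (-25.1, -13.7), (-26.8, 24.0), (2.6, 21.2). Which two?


d(P0,P1) = 37.7383, d(P0,P2) = 44.5567, d(P1,P2) = 29.533
Closest: P1 and P2

Closest pair: (-26.8, 24.0) and (2.6, 21.2), distance = 29.533


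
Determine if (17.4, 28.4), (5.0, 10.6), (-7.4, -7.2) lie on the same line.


Cross product: (5-17.4)*((-7.2)-28.4) - (10.6-28.4)*((-7.4)-17.4)
= 0

Yes, collinear


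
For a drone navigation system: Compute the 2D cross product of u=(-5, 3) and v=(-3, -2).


u x v = u_x*v_y - u_y*v_x = (-5)*(-2) - 3*(-3)
= 10 - (-9) = 19

19


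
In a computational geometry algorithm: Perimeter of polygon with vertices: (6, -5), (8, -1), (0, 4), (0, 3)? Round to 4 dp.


Sides: (6, -5)->(8, -1): sqrt(20) = 4.472136, (8, -1)->(0, 4): sqrt(89) = 9.433981, (0, 4)->(0, 3): sqrt(1) = 1, (0, 3)->(6, -5): sqrt(100) = 10
Sum = 24.906117
Perimeter = 24.9061

24.9061


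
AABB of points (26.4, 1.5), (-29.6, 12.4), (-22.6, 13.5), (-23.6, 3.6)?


x range: [-29.6, 26.4]
y range: [1.5, 13.5]
Bounding box: (-29.6,1.5) to (26.4,13.5)

(-29.6,1.5) to (26.4,13.5)


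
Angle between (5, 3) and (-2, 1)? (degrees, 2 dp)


u.v = -7, |u| = sqrt(34) = 5.831, |v| = sqrt(5) = 2.2361
cos(theta) = u.v/(|u||v|) = -7/sqrt(170) = -0.536875
theta = acos(-0.536875) = 122.47 degrees

122.47 degrees


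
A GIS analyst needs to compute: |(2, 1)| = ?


|u| = sqrt(2^2 + 1^2) = sqrt(5) = 2.2361

2.2361


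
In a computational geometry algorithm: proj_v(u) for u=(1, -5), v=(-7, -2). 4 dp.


u.v = 3, |v| = sqrt(53) = 7.2801
Scalar projection = u.v / |v| = 3 / sqrt(53) = 0.4121

0.4121


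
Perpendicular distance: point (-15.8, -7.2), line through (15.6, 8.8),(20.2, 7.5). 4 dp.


|cross product| = 114.42
|line direction| = sqrt(22.85) = 4.7802
Distance = 114.42/sqrt(22.85) = 23.9364

23.9364


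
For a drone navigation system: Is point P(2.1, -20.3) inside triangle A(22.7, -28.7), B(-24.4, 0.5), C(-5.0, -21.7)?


Cross products: AB x AP = 205.88, BC x BP = 184.78, CA x CP = 88.48
All same sign? yes

Yes, inside


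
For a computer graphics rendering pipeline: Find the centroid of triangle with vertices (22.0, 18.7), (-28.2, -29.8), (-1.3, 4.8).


Centroid = ((x_A+x_B+x_C)/3, (y_A+y_B+y_C)/3)
= ((22+(-28.2)+(-1.3))/3, (18.7+(-29.8)+4.8)/3)
= (-2.5, -2.1)

(-2.5, -2.1)


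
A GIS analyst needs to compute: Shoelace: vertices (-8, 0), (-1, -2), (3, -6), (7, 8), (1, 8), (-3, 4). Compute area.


Shoelace sum: ((-8)*(-2) - (-1)*0) + ((-1)*(-6) - 3*(-2)) + (3*8 - 7*(-6)) + (7*8 - 1*8) + (1*4 - (-3)*8) + ((-3)*0 - (-8)*4)
= 202
Area = |202|/2 = 101

101


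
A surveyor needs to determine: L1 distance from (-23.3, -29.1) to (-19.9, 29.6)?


|(-23.3)-(-19.9)| + |(-29.1)-29.6| = 3.4 + 58.7 = 62.1

62.1


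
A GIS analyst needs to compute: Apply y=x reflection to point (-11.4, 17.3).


Reflection over y=x: (x,y) -> (y,x)
(-11.4, 17.3) -> (17.3, -11.4)

(17.3, -11.4)


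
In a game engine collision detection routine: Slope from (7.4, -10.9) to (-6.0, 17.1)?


slope = (y2-y1)/(x2-x1) = (17.1-(-10.9))/((-6)-7.4) = 28/(-13.4) = -2.0896

-2.0896


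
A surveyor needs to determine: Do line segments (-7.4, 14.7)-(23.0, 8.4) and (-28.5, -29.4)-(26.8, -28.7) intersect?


Cross products: d1=2423.96, d2=2054.29, d3=-1473.57, d4=-1103.9
d1*d2 < 0 and d3*d4 < 0? no

No, they don't intersect


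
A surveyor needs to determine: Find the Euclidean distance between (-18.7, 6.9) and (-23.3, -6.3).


dx=-4.6, dy=-13.2
d^2 = (-4.6)^2 + (-13.2)^2 = 195.4
d = sqrt(195.4) = 13.9786

13.9786


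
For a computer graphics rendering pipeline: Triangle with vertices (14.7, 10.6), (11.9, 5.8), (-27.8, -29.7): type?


Side lengths squared: AB^2=30.88, BC^2=2836.34, CA^2=3430.34
Sorted: [30.88, 2836.34, 3430.34]
By sides: Scalene, By angles: Obtuse

Scalene, Obtuse


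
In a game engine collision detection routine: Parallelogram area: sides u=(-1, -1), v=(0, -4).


|u x v| = |(-1)*(-4) - (-1)*0|
= |4 - 0| = 4

4


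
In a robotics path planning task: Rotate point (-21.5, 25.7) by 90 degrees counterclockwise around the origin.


90° CCW: (x,y) -> (-y, x)
(-21.5,25.7) -> (-25.7, -21.5)

(-25.7, -21.5)


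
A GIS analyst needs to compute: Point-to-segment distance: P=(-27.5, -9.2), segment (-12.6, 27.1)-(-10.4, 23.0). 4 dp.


Project P onto AB: t = 1 (clamped to [0,1])
Closest point on segment: (-10.4, 23)
Distance: 36.4589

36.4589


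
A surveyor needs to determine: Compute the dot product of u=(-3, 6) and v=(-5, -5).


u . v = u_x*v_x + u_y*v_y = (-3)*(-5) + 6*(-5)
= 15 + (-30) = -15

-15


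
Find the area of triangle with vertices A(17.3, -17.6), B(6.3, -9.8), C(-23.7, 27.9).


Area = |x_A(y_B-y_C) + x_B(y_C-y_A) + x_C(y_A-y_B)|/2
= |(-652.21) + 286.65 + 184.86|/2
= 180.7/2 = 90.35

90.35


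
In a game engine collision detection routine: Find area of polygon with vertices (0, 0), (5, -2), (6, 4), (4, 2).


Shoelace sum: (0*(-2) - 5*0) + (5*4 - 6*(-2)) + (6*2 - 4*4) + (4*0 - 0*2)
= 28
Area = |28|/2 = 14

14


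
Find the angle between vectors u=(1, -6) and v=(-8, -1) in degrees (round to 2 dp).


u.v = -2, |u| = sqrt(37) = 6.0828, |v| = sqrt(65) = 8.0623
cos(theta) = u.v/(|u||v|) = -2/sqrt(2405) = -0.040782
theta = acos(-0.040782) = 92.34 degrees

92.34 degrees


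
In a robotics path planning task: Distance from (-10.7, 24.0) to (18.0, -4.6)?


dx=28.7, dy=-28.6
d^2 = 28.7^2 + (-28.6)^2 = 1641.65
d = sqrt(1641.65) = 40.5173

40.5173


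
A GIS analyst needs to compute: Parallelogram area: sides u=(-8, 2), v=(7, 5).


|u x v| = |(-8)*5 - 2*7|
= |(-40) - 14| = 54

54


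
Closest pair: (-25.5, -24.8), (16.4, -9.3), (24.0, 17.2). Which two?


d(P0,P1) = 44.675, d(P0,P2) = 64.9173, d(P1,P2) = 27.5683
Closest: P1 and P2

Closest pair: (16.4, -9.3) and (24.0, 17.2), distance = 27.5683


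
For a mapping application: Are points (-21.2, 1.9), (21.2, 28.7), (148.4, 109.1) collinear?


Cross product: (21.2-(-21.2))*(109.1-1.9) - (28.7-1.9)*(148.4-(-21.2))
= 0

Yes, collinear


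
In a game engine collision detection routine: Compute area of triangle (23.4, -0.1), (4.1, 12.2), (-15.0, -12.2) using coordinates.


Area = |x_A(y_B-y_C) + x_B(y_C-y_A) + x_C(y_A-y_B)|/2
= |570.96 + (-49.61) + 184.5|/2
= 705.85/2 = 352.925

352.925


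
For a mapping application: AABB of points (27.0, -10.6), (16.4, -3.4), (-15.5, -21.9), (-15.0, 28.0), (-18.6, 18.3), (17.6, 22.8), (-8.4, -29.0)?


x range: [-18.6, 27]
y range: [-29, 28]
Bounding box: (-18.6,-29) to (27,28)

(-18.6,-29) to (27,28)


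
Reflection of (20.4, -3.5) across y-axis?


Reflection over y-axis: (x,y) -> (-x,y)
(20.4, -3.5) -> (-20.4, -3.5)

(-20.4, -3.5)


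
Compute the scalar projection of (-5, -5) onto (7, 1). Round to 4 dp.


u.v = -40, |v| = sqrt(50) = 7.0711
Scalar projection = u.v / |v| = -40 / sqrt(50) = -5.6569

-5.6569


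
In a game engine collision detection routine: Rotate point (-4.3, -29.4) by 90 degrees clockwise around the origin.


90° CW: (x,y) -> (y, -x)
(-4.3,-29.4) -> (-29.4, 4.3)

(-29.4, 4.3)


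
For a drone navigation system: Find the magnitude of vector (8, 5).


|u| = sqrt(8^2 + 5^2) = sqrt(89) = 9.434

9.434


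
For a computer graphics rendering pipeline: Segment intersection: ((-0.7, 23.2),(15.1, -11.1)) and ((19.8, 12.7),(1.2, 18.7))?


Cross products: d1=-72.3, d2=470.88, d3=537.25, d4=-5.93
d1*d2 < 0 and d3*d4 < 0? yes

Yes, they intersect


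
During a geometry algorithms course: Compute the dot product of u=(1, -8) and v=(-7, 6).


u . v = u_x*v_x + u_y*v_y = 1*(-7) + (-8)*6
= (-7) + (-48) = -55

-55


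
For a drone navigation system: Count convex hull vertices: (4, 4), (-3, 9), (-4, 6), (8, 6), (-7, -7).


Convex hull vertices (CCW): (-7, -7), (8, 6), (-3, 9), (-4, 6)
Count = 4

4


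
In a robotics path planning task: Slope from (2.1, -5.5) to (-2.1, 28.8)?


slope = (y2-y1)/(x2-x1) = (28.8-(-5.5))/((-2.1)-2.1) = 34.3/(-4.2) = -8.1667

-8.1667


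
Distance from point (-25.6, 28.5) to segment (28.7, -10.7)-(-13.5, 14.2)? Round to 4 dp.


Project P onto AB: t = 1 (clamped to [0,1])
Closest point on segment: (-13.5, 14.2)
Distance: 18.7323

18.7323


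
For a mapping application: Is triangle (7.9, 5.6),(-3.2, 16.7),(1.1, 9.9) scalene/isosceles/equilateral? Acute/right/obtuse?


Side lengths squared: AB^2=246.42, BC^2=64.73, CA^2=64.73
Sorted: [64.73, 64.73, 246.42]
By sides: Isosceles, By angles: Obtuse

Isosceles, Obtuse


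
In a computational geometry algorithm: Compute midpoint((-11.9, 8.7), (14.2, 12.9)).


M = (((-11.9)+14.2)/2, (8.7+12.9)/2)
= (1.15, 10.8)

(1.15, 10.8)


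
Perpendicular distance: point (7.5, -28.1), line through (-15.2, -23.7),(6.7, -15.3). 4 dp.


|cross product| = 287.04
|line direction| = sqrt(550.17) = 23.4557
Distance = 287.04/sqrt(550.17) = 12.2375

12.2375


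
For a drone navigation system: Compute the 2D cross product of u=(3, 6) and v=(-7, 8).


u x v = u_x*v_y - u_y*v_x = 3*8 - 6*(-7)
= 24 - (-42) = 66

66


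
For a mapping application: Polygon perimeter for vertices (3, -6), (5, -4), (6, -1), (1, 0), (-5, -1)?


Sides: (3, -6)->(5, -4): sqrt(8) = 2.828427, (5, -4)->(6, -1): sqrt(10) = 3.162278, (6, -1)->(1, 0): sqrt(26) = 5.09902, (1, 0)->(-5, -1): sqrt(37) = 6.082763, (-5, -1)->(3, -6): sqrt(89) = 9.433981
Sum = 26.606469
Perimeter = 26.6065

26.6065


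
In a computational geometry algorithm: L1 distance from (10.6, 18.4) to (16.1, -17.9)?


|10.6-16.1| + |18.4-(-17.9)| = 5.5 + 36.3 = 41.8

41.8


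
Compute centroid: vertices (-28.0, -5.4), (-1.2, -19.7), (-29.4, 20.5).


Centroid = ((x_A+x_B+x_C)/3, (y_A+y_B+y_C)/3)
= (((-28)+(-1.2)+(-29.4))/3, ((-5.4)+(-19.7)+20.5)/3)
= (-19.5333, -1.5333)

(-19.5333, -1.5333)


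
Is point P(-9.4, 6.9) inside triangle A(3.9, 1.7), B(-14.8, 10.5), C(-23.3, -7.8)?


Cross products: AB x AP = 19.8, BC x BP = 129.42, CA x CP = 267.79
All same sign? yes

Yes, inside


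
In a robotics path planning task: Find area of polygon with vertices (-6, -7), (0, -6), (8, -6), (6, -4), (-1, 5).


Shoelace sum: ((-6)*(-6) - 0*(-7)) + (0*(-6) - 8*(-6)) + (8*(-4) - 6*(-6)) + (6*5 - (-1)*(-4)) + ((-1)*(-7) - (-6)*5)
= 151
Area = |151|/2 = 75.5

75.5


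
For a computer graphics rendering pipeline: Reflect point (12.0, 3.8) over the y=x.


Reflection over y=x: (x,y) -> (y,x)
(12, 3.8) -> (3.8, 12)

(3.8, 12)


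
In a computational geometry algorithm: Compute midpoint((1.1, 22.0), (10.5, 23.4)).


M = ((1.1+10.5)/2, (22+23.4)/2)
= (5.8, 22.7)

(5.8, 22.7)


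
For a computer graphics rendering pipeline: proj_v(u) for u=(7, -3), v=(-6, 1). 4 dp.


u.v = -45, |v| = sqrt(37) = 6.0828
Scalar projection = u.v / |v| = -45 / sqrt(37) = -7.398

-7.398


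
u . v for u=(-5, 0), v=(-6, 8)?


u . v = u_x*v_x + u_y*v_y = (-5)*(-6) + 0*8
= 30 + 0 = 30

30


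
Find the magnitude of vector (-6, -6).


|u| = sqrt((-6)^2 + (-6)^2) = sqrt(72) = 8.4853

8.4853


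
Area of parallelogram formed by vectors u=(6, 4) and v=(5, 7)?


|u x v| = |6*7 - 4*5|
= |42 - 20| = 22

22


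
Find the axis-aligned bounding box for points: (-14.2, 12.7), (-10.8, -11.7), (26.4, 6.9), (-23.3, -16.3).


x range: [-23.3, 26.4]
y range: [-16.3, 12.7]
Bounding box: (-23.3,-16.3) to (26.4,12.7)

(-23.3,-16.3) to (26.4,12.7)


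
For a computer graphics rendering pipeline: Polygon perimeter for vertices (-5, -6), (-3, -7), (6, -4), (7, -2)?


Sides: (-5, -6)->(-3, -7): sqrt(5) = 2.236068, (-3, -7)->(6, -4): sqrt(90) = 9.486833, (6, -4)->(7, -2): sqrt(5) = 2.236068, (7, -2)->(-5, -6): sqrt(160) = 12.649111
Sum = 26.60808
Perimeter = 26.6081

26.6081


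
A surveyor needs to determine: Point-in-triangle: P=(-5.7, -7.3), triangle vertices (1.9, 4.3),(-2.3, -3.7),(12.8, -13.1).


Cross products: AB x AP = -12.08, BC x BP = -86.32, CA x CP = 258.68
All same sign? no

No, outside


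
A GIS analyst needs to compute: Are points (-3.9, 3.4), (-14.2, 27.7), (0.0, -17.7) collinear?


Cross product: ((-14.2)-(-3.9))*((-17.7)-3.4) - (27.7-3.4)*(0-(-3.9))
= 122.56

No, not collinear


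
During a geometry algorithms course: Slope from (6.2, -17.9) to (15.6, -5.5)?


slope = (y2-y1)/(x2-x1) = ((-5.5)-(-17.9))/(15.6-6.2) = 12.4/9.4 = 1.3191

1.3191


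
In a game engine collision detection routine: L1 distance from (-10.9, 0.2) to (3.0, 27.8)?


|(-10.9)-3| + |0.2-27.8| = 13.9 + 27.6 = 41.5

41.5


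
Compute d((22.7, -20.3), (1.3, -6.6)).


dx=-21.4, dy=13.7
d^2 = (-21.4)^2 + 13.7^2 = 645.65
d = sqrt(645.65) = 25.4096

25.4096


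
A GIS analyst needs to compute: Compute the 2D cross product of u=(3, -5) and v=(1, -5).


u x v = u_x*v_y - u_y*v_x = 3*(-5) - (-5)*1
= (-15) - (-5) = -10

-10


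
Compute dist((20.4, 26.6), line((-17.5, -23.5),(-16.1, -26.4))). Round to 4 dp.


|cross product| = 180.05
|line direction| = sqrt(10.37) = 3.2202
Distance = 180.05/sqrt(10.37) = 55.9118

55.9118


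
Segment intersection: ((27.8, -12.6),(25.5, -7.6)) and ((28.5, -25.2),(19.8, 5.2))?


Cross products: d1=-88.34, d2=-61.92, d3=25.48, d4=-0.94
d1*d2 < 0 and d3*d4 < 0? no

No, they don't intersect


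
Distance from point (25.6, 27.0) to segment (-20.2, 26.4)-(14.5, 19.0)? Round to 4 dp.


Project P onto AB: t = 1 (clamped to [0,1])
Closest point on segment: (14.5, 19)
Distance: 13.6825

13.6825


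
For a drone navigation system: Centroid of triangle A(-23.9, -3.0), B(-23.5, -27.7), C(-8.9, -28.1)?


Centroid = ((x_A+x_B+x_C)/3, (y_A+y_B+y_C)/3)
= (((-23.9)+(-23.5)+(-8.9))/3, ((-3)+(-27.7)+(-28.1))/3)
= (-18.7667, -19.6)

(-18.7667, -19.6)


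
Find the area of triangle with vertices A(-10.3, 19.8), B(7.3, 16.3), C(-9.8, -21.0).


Area = |x_A(y_B-y_C) + x_B(y_C-y_A) + x_C(y_A-y_B)|/2
= |(-384.19) + (-297.84) + (-34.3)|/2
= 716.33/2 = 358.165

358.165


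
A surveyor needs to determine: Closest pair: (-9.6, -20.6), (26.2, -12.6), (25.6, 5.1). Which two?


d(P0,P1) = 36.683, d(P0,P2) = 43.5836, d(P1,P2) = 17.7102
Closest: P1 and P2

Closest pair: (26.2, -12.6) and (25.6, 5.1), distance = 17.7102


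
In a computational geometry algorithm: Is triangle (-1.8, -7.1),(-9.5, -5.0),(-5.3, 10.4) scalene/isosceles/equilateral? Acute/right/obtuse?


Side lengths squared: AB^2=63.7, BC^2=254.8, CA^2=318.5
Sorted: [63.7, 254.8, 318.5]
By sides: Scalene, By angles: Right

Scalene, Right


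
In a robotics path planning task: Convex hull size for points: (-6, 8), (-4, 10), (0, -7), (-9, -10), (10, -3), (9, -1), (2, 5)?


Convex hull vertices (CCW): (-9, -10), (0, -7), (10, -3), (9, -1), (2, 5), (-4, 10), (-6, 8)
Count = 7

7


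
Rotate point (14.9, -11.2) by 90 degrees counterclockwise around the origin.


90° CCW: (x,y) -> (-y, x)
(14.9,-11.2) -> (11.2, 14.9)

(11.2, 14.9)


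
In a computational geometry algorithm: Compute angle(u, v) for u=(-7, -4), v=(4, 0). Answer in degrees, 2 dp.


u.v = -28, |u| = sqrt(65) = 8.0623, |v| = sqrt(16) = 4
cos(theta) = u.v/(|u||v|) = -28/sqrt(1040) = -0.868243
theta = acos(-0.868243) = 150.26 degrees

150.26 degrees


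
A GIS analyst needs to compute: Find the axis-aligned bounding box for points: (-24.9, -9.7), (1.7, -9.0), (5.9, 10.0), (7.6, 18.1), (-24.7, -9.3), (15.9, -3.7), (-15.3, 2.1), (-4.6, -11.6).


x range: [-24.9, 15.9]
y range: [-11.6, 18.1]
Bounding box: (-24.9,-11.6) to (15.9,18.1)

(-24.9,-11.6) to (15.9,18.1)


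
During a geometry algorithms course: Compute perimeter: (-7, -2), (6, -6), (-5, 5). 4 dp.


Sides: (-7, -2)->(6, -6): sqrt(185) = 13.601471, (6, -6)->(-5, 5): sqrt(242) = 15.556349, (-5, 5)->(-7, -2): sqrt(53) = 7.28011
Sum = 36.43793
Perimeter = 36.4379

36.4379


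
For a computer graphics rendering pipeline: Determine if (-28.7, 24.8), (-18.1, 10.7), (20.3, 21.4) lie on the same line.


Cross product: ((-18.1)-(-28.7))*(21.4-24.8) - (10.7-24.8)*(20.3-(-28.7))
= 654.86

No, not collinear


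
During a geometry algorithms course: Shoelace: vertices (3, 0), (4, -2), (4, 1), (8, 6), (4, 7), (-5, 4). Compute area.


Shoelace sum: (3*(-2) - 4*0) + (4*1 - 4*(-2)) + (4*6 - 8*1) + (8*7 - 4*6) + (4*4 - (-5)*7) + ((-5)*0 - 3*4)
= 93
Area = |93|/2 = 46.5

46.5


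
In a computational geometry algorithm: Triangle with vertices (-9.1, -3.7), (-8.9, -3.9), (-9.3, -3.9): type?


Side lengths squared: AB^2=0.08, BC^2=0.16, CA^2=0.08
Sorted: [0.08, 0.08, 0.16]
By sides: Isosceles, By angles: Right

Isosceles, Right


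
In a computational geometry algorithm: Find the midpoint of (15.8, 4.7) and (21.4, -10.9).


M = ((15.8+21.4)/2, (4.7+(-10.9))/2)
= (18.6, -3.1)

(18.6, -3.1)


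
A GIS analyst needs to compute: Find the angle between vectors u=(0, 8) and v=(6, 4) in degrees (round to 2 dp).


u.v = 32, |u| = sqrt(64) = 8, |v| = sqrt(52) = 7.2111
cos(theta) = u.v/(|u||v|) = 32/sqrt(3328) = 0.5547
theta = acos(0.5547) = 56.31 degrees

56.31 degrees


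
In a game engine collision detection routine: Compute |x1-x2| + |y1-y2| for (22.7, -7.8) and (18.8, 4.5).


|22.7-18.8| + |(-7.8)-4.5| = 3.9 + 12.3 = 16.2

16.2


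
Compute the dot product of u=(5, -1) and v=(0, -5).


u . v = u_x*v_x + u_y*v_y = 5*0 + (-1)*(-5)
= 0 + 5 = 5

5


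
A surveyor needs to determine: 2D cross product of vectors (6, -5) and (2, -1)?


u x v = u_x*v_y - u_y*v_x = 6*(-1) - (-5)*2
= (-6) - (-10) = 4

4


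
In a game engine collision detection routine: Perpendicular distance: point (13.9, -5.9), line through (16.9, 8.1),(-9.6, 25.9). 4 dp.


|cross product| = 424.4
|line direction| = sqrt(1019.09) = 31.9232
Distance = 424.4/sqrt(1019.09) = 13.2944

13.2944


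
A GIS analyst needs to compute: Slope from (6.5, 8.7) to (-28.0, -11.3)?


slope = (y2-y1)/(x2-x1) = ((-11.3)-8.7)/((-28)-6.5) = (-20)/(-34.5) = 0.5797

0.5797


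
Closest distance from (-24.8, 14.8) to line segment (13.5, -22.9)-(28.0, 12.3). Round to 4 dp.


Project P onto AB: t = 0.5325 (clamped to [0,1])
Closest point on segment: (21.2207, -4.1574)
Distance: 49.7723

49.7723


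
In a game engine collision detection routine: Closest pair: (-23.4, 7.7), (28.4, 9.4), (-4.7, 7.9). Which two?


d(P0,P1) = 51.8279, d(P0,P2) = 18.7011, d(P1,P2) = 33.134
Closest: P0 and P2

Closest pair: (-23.4, 7.7) and (-4.7, 7.9), distance = 18.7011


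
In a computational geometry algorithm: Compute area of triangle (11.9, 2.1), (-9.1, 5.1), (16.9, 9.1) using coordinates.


Area = |x_A(y_B-y_C) + x_B(y_C-y_A) + x_C(y_A-y_B)|/2
= |(-47.6) + (-63.7) + (-50.7)|/2
= 162/2 = 81

81


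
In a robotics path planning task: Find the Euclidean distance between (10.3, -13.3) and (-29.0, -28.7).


dx=-39.3, dy=-15.4
d^2 = (-39.3)^2 + (-15.4)^2 = 1781.65
d = sqrt(1781.65) = 42.2096

42.2096


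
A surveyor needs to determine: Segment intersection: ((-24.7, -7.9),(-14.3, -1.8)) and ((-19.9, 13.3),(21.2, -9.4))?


Cross products: d1=-980.28, d2=-493.49, d3=191.2, d4=-295.59
d1*d2 < 0 and d3*d4 < 0? no

No, they don't intersect


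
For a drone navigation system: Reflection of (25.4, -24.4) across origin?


Reflection over origin: (x,y) -> (-x,-y)
(25.4, -24.4) -> (-25.4, 24.4)

(-25.4, 24.4)


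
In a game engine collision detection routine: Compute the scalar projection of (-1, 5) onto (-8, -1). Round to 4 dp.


u.v = 3, |v| = sqrt(65) = 8.0623
Scalar projection = u.v / |v| = 3 / sqrt(65) = 0.3721

0.3721


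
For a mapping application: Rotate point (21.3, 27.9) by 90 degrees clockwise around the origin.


90° CW: (x,y) -> (y, -x)
(21.3,27.9) -> (27.9, -21.3)

(27.9, -21.3)


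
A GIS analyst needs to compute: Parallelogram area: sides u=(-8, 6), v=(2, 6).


|u x v| = |(-8)*6 - 6*2|
= |(-48) - 12| = 60

60


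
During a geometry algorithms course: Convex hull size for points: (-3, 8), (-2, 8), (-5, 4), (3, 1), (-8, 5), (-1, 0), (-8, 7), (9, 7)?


Convex hull vertices (CCW): (-8, 5), (-1, 0), (3, 1), (9, 7), (-2, 8), (-3, 8), (-8, 7)
Count = 7

7


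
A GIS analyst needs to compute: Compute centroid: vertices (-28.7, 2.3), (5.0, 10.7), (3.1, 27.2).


Centroid = ((x_A+x_B+x_C)/3, (y_A+y_B+y_C)/3)
= (((-28.7)+5+3.1)/3, (2.3+10.7+27.2)/3)
= (-6.8667, 13.4)

(-6.8667, 13.4)


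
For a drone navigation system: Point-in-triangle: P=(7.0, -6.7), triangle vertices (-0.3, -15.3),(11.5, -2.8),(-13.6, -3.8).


Cross products: AB x AP = 10.23, BC x BP = 93.39, CA x CP = 198.33
All same sign? yes

Yes, inside


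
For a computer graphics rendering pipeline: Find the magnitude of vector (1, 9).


|u| = sqrt(1^2 + 9^2) = sqrt(82) = 9.0554

9.0554


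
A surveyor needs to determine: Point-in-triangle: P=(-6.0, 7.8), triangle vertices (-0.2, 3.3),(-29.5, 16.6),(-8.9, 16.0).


Cross products: AB x AP = -54.71, BC x BP = -167.18, CA x CP = -34.51
All same sign? yes

Yes, inside


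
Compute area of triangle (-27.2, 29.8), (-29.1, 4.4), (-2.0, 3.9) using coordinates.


Area = |x_A(y_B-y_C) + x_B(y_C-y_A) + x_C(y_A-y_B)|/2
= |(-13.6) + 753.69 + (-50.8)|/2
= 689.29/2 = 344.645

344.645


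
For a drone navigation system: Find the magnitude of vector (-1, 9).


|u| = sqrt((-1)^2 + 9^2) = sqrt(82) = 9.0554

9.0554


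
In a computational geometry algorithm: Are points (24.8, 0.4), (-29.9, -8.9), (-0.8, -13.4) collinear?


Cross product: ((-29.9)-24.8)*((-13.4)-0.4) - ((-8.9)-0.4)*((-0.8)-24.8)
= 516.78

No, not collinear


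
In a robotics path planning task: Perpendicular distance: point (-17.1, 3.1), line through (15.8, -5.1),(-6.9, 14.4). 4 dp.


|cross product| = 455.41
|line direction| = sqrt(895.54) = 29.9256
Distance = 455.41/sqrt(895.54) = 15.2181

15.2181


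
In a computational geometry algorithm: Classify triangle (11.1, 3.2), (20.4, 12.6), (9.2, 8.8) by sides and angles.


Side lengths squared: AB^2=174.85, BC^2=139.88, CA^2=34.97
Sorted: [34.97, 139.88, 174.85]
By sides: Scalene, By angles: Right

Scalene, Right


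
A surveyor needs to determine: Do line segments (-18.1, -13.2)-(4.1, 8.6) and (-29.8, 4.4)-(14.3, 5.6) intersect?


Cross products: d1=-790.2, d2=144.54, d3=645.78, d4=-288.96
d1*d2 < 0 and d3*d4 < 0? yes

Yes, they intersect


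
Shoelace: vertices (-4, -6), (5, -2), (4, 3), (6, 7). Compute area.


Shoelace sum: ((-4)*(-2) - 5*(-6)) + (5*3 - 4*(-2)) + (4*7 - 6*3) + (6*(-6) - (-4)*7)
= 63
Area = |63|/2 = 31.5

31.5


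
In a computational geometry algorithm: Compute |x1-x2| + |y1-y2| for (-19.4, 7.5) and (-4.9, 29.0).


|(-19.4)-(-4.9)| + |7.5-29| = 14.5 + 21.5 = 36

36


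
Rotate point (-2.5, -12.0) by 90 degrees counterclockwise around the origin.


90° CCW: (x,y) -> (-y, x)
(-2.5,-12) -> (12, -2.5)

(12, -2.5)


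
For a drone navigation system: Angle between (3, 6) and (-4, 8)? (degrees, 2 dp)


u.v = 36, |u| = sqrt(45) = 6.7082, |v| = sqrt(80) = 8.9443
cos(theta) = u.v/(|u||v|) = 36/sqrt(3600) = 0.6
theta = acos(0.6) = 53.13 degrees

53.13 degrees


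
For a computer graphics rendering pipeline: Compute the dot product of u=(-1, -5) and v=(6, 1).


u . v = u_x*v_x + u_y*v_y = (-1)*6 + (-5)*1
= (-6) + (-5) = -11

-11


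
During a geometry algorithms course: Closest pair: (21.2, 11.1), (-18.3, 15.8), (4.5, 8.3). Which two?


d(P0,P1) = 39.7786, d(P0,P2) = 16.9331, d(P1,P2) = 24.0019
Closest: P0 and P2

Closest pair: (21.2, 11.1) and (4.5, 8.3), distance = 16.9331


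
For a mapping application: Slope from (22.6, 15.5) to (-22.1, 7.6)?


slope = (y2-y1)/(x2-x1) = (7.6-15.5)/((-22.1)-22.6) = (-7.9)/(-44.7) = 0.1767

0.1767


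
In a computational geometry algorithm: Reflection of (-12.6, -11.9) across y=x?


Reflection over y=x: (x,y) -> (y,x)
(-12.6, -11.9) -> (-11.9, -12.6)

(-11.9, -12.6)


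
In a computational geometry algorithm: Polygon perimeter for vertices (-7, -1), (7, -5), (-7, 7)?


Sides: (-7, -1)->(7, -5): sqrt(212) = 14.56022, (7, -5)->(-7, 7): sqrt(340) = 18.439089, (-7, 7)->(-7, -1): sqrt(64) = 8
Sum = 40.999309
Perimeter = 40.9993

40.9993


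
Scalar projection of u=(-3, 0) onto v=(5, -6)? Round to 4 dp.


u.v = -15, |v| = sqrt(61) = 7.8102
Scalar projection = u.v / |v| = -15 / sqrt(61) = -1.9206

-1.9206


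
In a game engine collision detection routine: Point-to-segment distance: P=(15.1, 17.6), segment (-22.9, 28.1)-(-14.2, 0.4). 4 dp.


Project P onto AB: t = 0.7372 (clamped to [0,1])
Closest point on segment: (-16.4863, 7.6794)
Distance: 33.1076

33.1076


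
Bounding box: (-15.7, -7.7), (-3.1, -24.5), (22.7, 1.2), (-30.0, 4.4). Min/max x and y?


x range: [-30, 22.7]
y range: [-24.5, 4.4]
Bounding box: (-30,-24.5) to (22.7,4.4)

(-30,-24.5) to (22.7,4.4)


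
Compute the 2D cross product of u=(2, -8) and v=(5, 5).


u x v = u_x*v_y - u_y*v_x = 2*5 - (-8)*5
= 10 - (-40) = 50

50


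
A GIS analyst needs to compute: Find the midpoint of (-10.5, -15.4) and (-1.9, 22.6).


M = (((-10.5)+(-1.9))/2, ((-15.4)+22.6)/2)
= (-6.2, 3.6)

(-6.2, 3.6)


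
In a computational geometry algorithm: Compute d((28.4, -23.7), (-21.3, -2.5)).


dx=-49.7, dy=21.2
d^2 = (-49.7)^2 + 21.2^2 = 2919.53
d = sqrt(2919.53) = 54.0327

54.0327


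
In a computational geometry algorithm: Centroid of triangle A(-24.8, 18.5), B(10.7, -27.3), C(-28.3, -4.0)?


Centroid = ((x_A+x_B+x_C)/3, (y_A+y_B+y_C)/3)
= (((-24.8)+10.7+(-28.3))/3, (18.5+(-27.3)+(-4))/3)
= (-14.1333, -4.2667)

(-14.1333, -4.2667)


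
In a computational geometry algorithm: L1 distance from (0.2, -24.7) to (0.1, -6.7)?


|0.2-0.1| + |(-24.7)-(-6.7)| = 0.1 + 18 = 18.1

18.1


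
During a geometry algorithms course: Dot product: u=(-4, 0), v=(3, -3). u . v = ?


u . v = u_x*v_x + u_y*v_y = (-4)*3 + 0*(-3)
= (-12) + 0 = -12

-12


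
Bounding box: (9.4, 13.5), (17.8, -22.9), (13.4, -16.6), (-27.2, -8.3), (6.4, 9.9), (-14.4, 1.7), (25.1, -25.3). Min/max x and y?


x range: [-27.2, 25.1]
y range: [-25.3, 13.5]
Bounding box: (-27.2,-25.3) to (25.1,13.5)

(-27.2,-25.3) to (25.1,13.5)


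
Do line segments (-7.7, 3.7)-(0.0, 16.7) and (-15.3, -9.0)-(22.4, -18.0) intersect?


Cross products: d1=547.19, d2=1106.59, d3=1.01, d4=-558.39
d1*d2 < 0 and d3*d4 < 0? no

No, they don't intersect


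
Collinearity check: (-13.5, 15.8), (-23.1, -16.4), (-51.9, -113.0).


Cross product: ((-23.1)-(-13.5))*((-113)-15.8) - ((-16.4)-15.8)*((-51.9)-(-13.5))
= 0

Yes, collinear


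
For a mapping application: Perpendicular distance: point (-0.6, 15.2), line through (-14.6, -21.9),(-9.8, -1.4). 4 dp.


|cross product| = 108.92
|line direction| = sqrt(443.29) = 21.0545
Distance = 108.92/sqrt(443.29) = 5.1733

5.1733


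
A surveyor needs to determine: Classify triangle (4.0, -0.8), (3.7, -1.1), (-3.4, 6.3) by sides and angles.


Side lengths squared: AB^2=0.18, BC^2=105.17, CA^2=105.17
Sorted: [0.18, 105.17, 105.17]
By sides: Isosceles, By angles: Acute

Isosceles, Acute


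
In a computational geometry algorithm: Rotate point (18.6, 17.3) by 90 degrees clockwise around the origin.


90° CW: (x,y) -> (y, -x)
(18.6,17.3) -> (17.3, -18.6)

(17.3, -18.6)


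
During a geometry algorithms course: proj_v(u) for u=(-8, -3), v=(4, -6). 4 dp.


u.v = -14, |v| = sqrt(52) = 7.2111
Scalar projection = u.v / |v| = -14 / sqrt(52) = -1.9415

-1.9415


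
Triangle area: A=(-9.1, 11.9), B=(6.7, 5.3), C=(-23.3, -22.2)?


Area = |x_A(y_B-y_C) + x_B(y_C-y_A) + x_C(y_A-y_B)|/2
= |(-250.25) + (-228.47) + (-153.78)|/2
= 632.5/2 = 316.25

316.25


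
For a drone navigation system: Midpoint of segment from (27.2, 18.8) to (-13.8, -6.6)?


M = ((27.2+(-13.8))/2, (18.8+(-6.6))/2)
= (6.7, 6.1)

(6.7, 6.1)


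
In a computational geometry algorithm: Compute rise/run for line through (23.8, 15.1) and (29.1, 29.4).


slope = (y2-y1)/(x2-x1) = (29.4-15.1)/(29.1-23.8) = 14.3/5.3 = 2.6981

2.6981


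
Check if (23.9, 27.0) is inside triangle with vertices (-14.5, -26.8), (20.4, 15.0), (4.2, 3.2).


Cross products: AB x AP = 272.5, BC x BP = -153.1, CA x CP = 145.94
All same sign? no

No, outside


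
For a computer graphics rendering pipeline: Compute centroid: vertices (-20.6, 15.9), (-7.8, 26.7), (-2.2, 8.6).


Centroid = ((x_A+x_B+x_C)/3, (y_A+y_B+y_C)/3)
= (((-20.6)+(-7.8)+(-2.2))/3, (15.9+26.7+8.6)/3)
= (-10.2, 17.0667)

(-10.2, 17.0667)


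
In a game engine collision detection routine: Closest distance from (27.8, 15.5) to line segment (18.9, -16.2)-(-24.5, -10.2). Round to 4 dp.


Project P onto AB: t = 0 (clamped to [0,1])
Closest point on segment: (18.9, -16.2)
Distance: 32.9257

32.9257


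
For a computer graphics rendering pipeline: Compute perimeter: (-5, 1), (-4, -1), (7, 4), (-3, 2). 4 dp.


Sides: (-5, 1)->(-4, -1): sqrt(5) = 2.236068, (-4, -1)->(7, 4): sqrt(146) = 12.083046, (7, 4)->(-3, 2): sqrt(104) = 10.198039, (-3, 2)->(-5, 1): sqrt(5) = 2.236068
Sum = 26.753221
Perimeter = 26.7532

26.7532


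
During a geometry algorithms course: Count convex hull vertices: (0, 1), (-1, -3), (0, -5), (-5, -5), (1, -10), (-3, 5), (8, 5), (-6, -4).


Convex hull vertices (CCW): (-6, -4), (-5, -5), (1, -10), (8, 5), (-3, 5)
Count = 5

5


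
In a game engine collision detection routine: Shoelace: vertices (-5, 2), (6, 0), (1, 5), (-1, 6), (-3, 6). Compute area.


Shoelace sum: ((-5)*0 - 6*2) + (6*5 - 1*0) + (1*6 - (-1)*5) + ((-1)*6 - (-3)*6) + ((-3)*2 - (-5)*6)
= 65
Area = |65|/2 = 32.5

32.5


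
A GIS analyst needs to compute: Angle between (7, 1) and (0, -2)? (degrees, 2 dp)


u.v = -2, |u| = sqrt(50) = 7.0711, |v| = sqrt(4) = 2
cos(theta) = u.v/(|u||v|) = -2/sqrt(200) = -0.141421
theta = acos(-0.141421) = 98.13 degrees

98.13 degrees


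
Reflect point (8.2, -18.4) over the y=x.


Reflection over y=x: (x,y) -> (y,x)
(8.2, -18.4) -> (-18.4, 8.2)

(-18.4, 8.2)


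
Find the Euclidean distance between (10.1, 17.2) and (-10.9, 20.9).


dx=-21, dy=3.7
d^2 = (-21)^2 + 3.7^2 = 454.69
d = sqrt(454.69) = 21.3235

21.3235


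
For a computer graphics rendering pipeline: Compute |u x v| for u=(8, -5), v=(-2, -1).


|u x v| = |8*(-1) - (-5)*(-2)|
= |(-8) - 10| = 18

18


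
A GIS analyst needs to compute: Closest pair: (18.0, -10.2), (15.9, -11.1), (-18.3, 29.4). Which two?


d(P0,P1) = 2.2847, d(P0,P2) = 53.7201, d(P1,P2) = 53.0084
Closest: P0 and P1

Closest pair: (18.0, -10.2) and (15.9, -11.1), distance = 2.2847


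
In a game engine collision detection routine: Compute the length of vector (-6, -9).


|u| = sqrt((-6)^2 + (-9)^2) = sqrt(117) = 10.8167

10.8167


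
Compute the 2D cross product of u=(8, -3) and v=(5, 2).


u x v = u_x*v_y - u_y*v_x = 8*2 - (-3)*5
= 16 - (-15) = 31

31


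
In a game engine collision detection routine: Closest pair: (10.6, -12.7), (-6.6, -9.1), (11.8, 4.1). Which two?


d(P0,P1) = 17.5727, d(P0,P2) = 16.8428, d(P1,P2) = 22.6451
Closest: P0 and P2

Closest pair: (10.6, -12.7) and (11.8, 4.1), distance = 16.8428


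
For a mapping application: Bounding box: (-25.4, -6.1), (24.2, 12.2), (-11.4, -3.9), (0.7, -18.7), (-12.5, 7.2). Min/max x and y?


x range: [-25.4, 24.2]
y range: [-18.7, 12.2]
Bounding box: (-25.4,-18.7) to (24.2,12.2)

(-25.4,-18.7) to (24.2,12.2)


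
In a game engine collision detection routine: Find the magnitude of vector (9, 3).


|u| = sqrt(9^2 + 3^2) = sqrt(90) = 9.4868

9.4868


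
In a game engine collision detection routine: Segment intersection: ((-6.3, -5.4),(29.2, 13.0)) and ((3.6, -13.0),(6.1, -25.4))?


Cross products: d1=-103.76, d2=382.44, d3=-451.96, d4=-938.16
d1*d2 < 0 and d3*d4 < 0? no

No, they don't intersect


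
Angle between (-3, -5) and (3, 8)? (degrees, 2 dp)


u.v = -49, |u| = sqrt(34) = 5.831, |v| = sqrt(73) = 8.544
cos(theta) = u.v/(|u||v|) = -49/sqrt(2482) = -0.983547
theta = acos(-0.983547) = 169.59 degrees

169.59 degrees
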